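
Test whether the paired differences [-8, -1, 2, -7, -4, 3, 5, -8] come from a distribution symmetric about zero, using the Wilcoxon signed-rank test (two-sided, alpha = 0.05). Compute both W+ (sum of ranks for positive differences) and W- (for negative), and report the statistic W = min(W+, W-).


Step 1: Drop any zero differences (none here) and take |d_i|.
|d| = [8, 1, 2, 7, 4, 3, 5, 8]
Step 2: Midrank |d_i| (ties get averaged ranks).
ranks: |8|->7.5, |1|->1, |2|->2, |7|->6, |4|->4, |3|->3, |5|->5, |8|->7.5
Step 3: Attach original signs; sum ranks with positive sign and with negative sign.
W+ = 2 + 3 + 5 = 10
W- = 7.5 + 1 + 6 + 4 + 7.5 = 26
(Check: W+ + W- = 36 should equal n(n+1)/2 = 36.)
Step 4: Test statistic W = min(W+, W-) = 10.
Step 5: Ties in |d|, so use the tie-corrected normal approximation.
        E[W] = n(n+1)/4 = 8*9/4 = 18.
        Tie groups: |d|=8 (t=2); sum(t^3 - t) = 6.
        Var[W] = n(n+1)(2n+1)/24 - sum(t^3-t)/48 = 1224/24 - 6/48 = 50.875.
        z = (W - E[W]) / sqrt(Var[W]) = (10 - 18) / 7.1327 = -1.1216.
        Two-sided p = 2*Phi(z) = 0.262033.
Step 6: alpha = 0.05. fail to reject H0.

W+ = 10, W- = 26, W = min = 10, p = 0.262033, fail to reject H0.


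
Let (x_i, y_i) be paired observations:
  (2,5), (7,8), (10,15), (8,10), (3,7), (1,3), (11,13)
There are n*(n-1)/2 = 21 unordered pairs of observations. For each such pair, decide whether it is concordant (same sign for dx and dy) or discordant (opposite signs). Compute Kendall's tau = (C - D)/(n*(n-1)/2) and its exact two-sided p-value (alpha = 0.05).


Step 1: Enumerate the 21 unordered pairs (i,j) with i<j and classify each by sign(x_j-x_i) * sign(y_j-y_i).
  (1,2):dx=+5,dy=+3->C; (1,3):dx=+8,dy=+10->C; (1,4):dx=+6,dy=+5->C; (1,5):dx=+1,dy=+2->C
  (1,6):dx=-1,dy=-2->C; (1,7):dx=+9,dy=+8->C; (2,3):dx=+3,dy=+7->C; (2,4):dx=+1,dy=+2->C
  (2,5):dx=-4,dy=-1->C; (2,6):dx=-6,dy=-5->C; (2,7):dx=+4,dy=+5->C; (3,4):dx=-2,dy=-5->C
  (3,5):dx=-7,dy=-8->C; (3,6):dx=-9,dy=-12->C; (3,7):dx=+1,dy=-2->D; (4,5):dx=-5,dy=-3->C
  (4,6):dx=-7,dy=-7->C; (4,7):dx=+3,dy=+3->C; (5,6):dx=-2,dy=-4->C; (5,7):dx=+8,dy=+6->C
  (6,7):dx=+10,dy=+10->C
Step 2: C = 20, D = 1, total pairs = 21.
Step 3: tau = (C - D)/(n(n-1)/2) = (20 - 1)/21 = 0.904762.
Step 4: Exact two-sided p-value (enumerate n! = 5040 permutations of y under H0): p = 0.002778.
Step 5: alpha = 0.05. reject H0.

tau_b = 0.9048 (C=20, D=1), p = 0.002778, reject H0.


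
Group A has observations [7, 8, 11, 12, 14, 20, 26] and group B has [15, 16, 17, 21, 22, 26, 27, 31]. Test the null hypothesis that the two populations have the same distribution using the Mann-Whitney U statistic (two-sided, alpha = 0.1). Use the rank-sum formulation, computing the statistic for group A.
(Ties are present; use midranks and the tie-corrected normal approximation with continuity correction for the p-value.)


Step 1: Combine and sort all 15 observations; assign midranks.
sorted (value, group): (7,X), (8,X), (11,X), (12,X), (14,X), (15,Y), (16,Y), (17,Y), (20,X), (21,Y), (22,Y), (26,X), (26,Y), (27,Y), (31,Y)
ranks: 7->1, 8->2, 11->3, 12->4, 14->5, 15->6, 16->7, 17->8, 20->9, 21->10, 22->11, 26->12.5, 26->12.5, 27->14, 31->15
Step 2: Rank sum for X: R1 = 1 + 2 + 3 + 4 + 5 + 9 + 12.5 = 36.5.
Step 3: U_X = R1 - n1(n1+1)/2 = 36.5 - 7*8/2 = 36.5 - 28 = 8.5.
       U_Y = n1*n2 - U_X = 56 - 8.5 = 47.5.
Step 4: Ties are present, so use the tie-corrected normal approximation (with continuity correction) for the p-value.
Step 5: p-value = 0.027751; compare to alpha = 0.1. reject H0.

U_X = 8.5, p = 0.027751, reject H0 at alpha = 0.1.


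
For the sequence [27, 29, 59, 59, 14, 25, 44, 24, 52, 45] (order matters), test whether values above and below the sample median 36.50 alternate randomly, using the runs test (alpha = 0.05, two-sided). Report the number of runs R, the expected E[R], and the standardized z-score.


Step 1: Compute median = 36.50; label A = above, B = below.
Labels in order: BBAABBABAA  (n_A = 5, n_B = 5)
Step 2: Count runs R = 6.
Step 3: Under H0 (random ordering), E[R] = 2*n_A*n_B/(n_A+n_B) + 1 = 2*5*5/10 + 1 = 6.0000.
        Var[R] = 2*n_A*n_B*(2*n_A*n_B - n_A - n_B) / ((n_A+n_B)^2 * (n_A+n_B-1)) = 2000/900 = 2.2222.
        SD[R] = 1.4907.
Step 4: R = E[R], so z = 0 with no continuity correction.
Step 5: Two-sided p-value via normal approximation = 2*(1 - Phi(|z|)) = 1.000000.
Step 6: alpha = 0.05. fail to reject H0.

R = 6, z = 0.0000, p = 1.000000, fail to reject H0.


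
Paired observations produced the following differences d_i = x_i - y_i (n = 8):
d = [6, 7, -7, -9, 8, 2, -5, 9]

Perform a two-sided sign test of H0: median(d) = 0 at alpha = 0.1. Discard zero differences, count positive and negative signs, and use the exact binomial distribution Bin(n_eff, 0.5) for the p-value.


Step 1: Discard zero differences. Original n = 8; n_eff = number of nonzero differences = 8.
Nonzero differences (with sign): +6, +7, -7, -9, +8, +2, -5, +9
Step 2: Count signs: positive = 5, negative = 3.
Step 3: Under H0: P(positive) = 0.5, so the number of positives S ~ Bin(8, 0.5).
Step 4: Two-sided exact p-value = sum of Bin(8,0.5) probabilities at or below the observed probability = 0.726562.
Step 5: alpha = 0.1. fail to reject H0.

n_eff = 8, pos = 5, neg = 3, p = 0.726562, fail to reject H0.


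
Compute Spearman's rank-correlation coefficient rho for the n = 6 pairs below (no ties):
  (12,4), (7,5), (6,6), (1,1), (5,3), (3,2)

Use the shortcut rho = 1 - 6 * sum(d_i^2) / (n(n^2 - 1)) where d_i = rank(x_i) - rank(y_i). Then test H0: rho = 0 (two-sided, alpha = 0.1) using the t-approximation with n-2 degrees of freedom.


Step 1: Rank x and y separately (midranks; no ties here).
rank(x): 12->6, 7->5, 6->4, 1->1, 5->3, 3->2
rank(y): 4->4, 5->5, 6->6, 1->1, 3->3, 2->2
Step 2: d_i = R_x(i) - R_y(i); compute d_i^2.
  (6-4)^2=4, (5-5)^2=0, (4-6)^2=4, (1-1)^2=0, (3-3)^2=0, (2-2)^2=0
sum(d^2) = 8.
Step 3: rho = 1 - 6*8 / (6*(6^2 - 1)) = 1 - 48/210 = 0.771429.
Step 4: Under H0, t = rho * sqrt((n-2)/(1-rho^2)) = 2.4247 ~ t(4).
Step 5: Two-sided p-value from the t-distribution with 4 df = 0.072397.
Step 6: alpha = 0.1. reject H0.

rho = 0.7714, p = 0.072397, reject H0 at alpha = 0.1.


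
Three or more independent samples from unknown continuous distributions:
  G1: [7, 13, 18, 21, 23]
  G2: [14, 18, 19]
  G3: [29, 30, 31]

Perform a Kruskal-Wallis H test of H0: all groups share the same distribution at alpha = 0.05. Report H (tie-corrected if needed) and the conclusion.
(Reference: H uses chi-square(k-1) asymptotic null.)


Step 1: Combine all N = 11 observations and assign midranks.
sorted (value, group, rank): (7,G1,1), (13,G1,2), (14,G2,3), (18,G1,4.5), (18,G2,4.5), (19,G2,6), (21,G1,7), (23,G1,8), (29,G3,9), (30,G3,10), (31,G3,11)
Step 2: Sum ranks within each group.
R_1 = 22.5 (n_1 = 5)
R_2 = 13.5 (n_2 = 3)
R_3 = 30 (n_3 = 3)
Step 3: H = 12/(N(N+1)) * sum(R_i^2/n_i) - 3(N+1)
     = 12/(11*12) * (22.5^2/5 + 13.5^2/3 + 30^2/3) - 3*12
     = 0.090909 * 462 - 36
     = 6.000000.
Step 4: Ties present; correction factor C = 1 - 6/(11^3 - 11) = 0.995455. Corrected H = 6.000000 / 0.995455 = 6.027397.
Step 5: Under H0, H ~ chi^2(2); p-value = 0.049110.
Step 6: alpha = 0.05. reject H0.

H = 6.0274, df = 2, p = 0.049110, reject H0.


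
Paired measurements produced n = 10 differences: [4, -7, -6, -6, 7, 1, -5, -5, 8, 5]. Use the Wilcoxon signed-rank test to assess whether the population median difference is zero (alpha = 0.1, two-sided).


Step 1: Drop any zero differences (none here) and take |d_i|.
|d| = [4, 7, 6, 6, 7, 1, 5, 5, 8, 5]
Step 2: Midrank |d_i| (ties get averaged ranks).
ranks: |4|->2, |7|->8.5, |6|->6.5, |6|->6.5, |7|->8.5, |1|->1, |5|->4, |5|->4, |8|->10, |5|->4
Step 3: Attach original signs; sum ranks with positive sign and with negative sign.
W+ = 2 + 8.5 + 1 + 10 + 4 = 25.5
W- = 8.5 + 6.5 + 6.5 + 4 + 4 = 29.5
(Check: W+ + W- = 55 should equal n(n+1)/2 = 55.)
Step 4: Test statistic W = min(W+, W-) = 25.5.
Step 5: Ties in |d|, so use the tie-corrected normal approximation.
        E[W] = n(n+1)/4 = 10*11/4 = 27.5.
        Tie groups: |d|=5 (t=3), |d|=6 (t=2), |d|=7 (t=2); sum(t^3 - t) = 36.
        Var[W] = n(n+1)(2n+1)/24 - sum(t^3-t)/48 = 2310/24 - 36/48 = 95.5.
        z = (W - E[W]) / sqrt(Var[W]) = (25.5 - 27.5) / 9.7724 = -0.2047.
        Two-sided p = 2*Phi(z) = 0.837839.
Step 6: alpha = 0.1. fail to reject H0.

W+ = 25.5, W- = 29.5, W = min = 25.5, p = 0.837839, fail to reject H0.


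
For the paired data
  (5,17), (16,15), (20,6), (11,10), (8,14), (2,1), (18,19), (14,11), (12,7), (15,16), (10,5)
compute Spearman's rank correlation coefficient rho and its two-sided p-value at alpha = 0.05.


Step 1: Rank x and y separately (midranks; no ties here).
rank(x): 5->2, 16->9, 20->11, 11->5, 8->3, 2->1, 18->10, 14->7, 12->6, 15->8, 10->4
rank(y): 17->10, 15->8, 6->3, 10->5, 14->7, 1->1, 19->11, 11->6, 7->4, 16->9, 5->2
Step 2: d_i = R_x(i) - R_y(i); compute d_i^2.
  (2-10)^2=64, (9-8)^2=1, (11-3)^2=64, (5-5)^2=0, (3-7)^2=16, (1-1)^2=0, (10-11)^2=1, (7-6)^2=1, (6-4)^2=4, (8-9)^2=1, (4-2)^2=4
sum(d^2) = 156.
Step 3: rho = 1 - 6*156 / (11*(11^2 - 1)) = 1 - 936/1320 = 0.290909.
Step 4: Under H0, t = rho * sqrt((n-2)/(1-rho^2)) = 0.9122 ~ t(9).
Step 5: Two-sided p-value from the t-distribution with 9 df = 0.385457.
Step 6: alpha = 0.05. fail to reject H0.

rho = 0.2909, p = 0.385457, fail to reject H0 at alpha = 0.05.


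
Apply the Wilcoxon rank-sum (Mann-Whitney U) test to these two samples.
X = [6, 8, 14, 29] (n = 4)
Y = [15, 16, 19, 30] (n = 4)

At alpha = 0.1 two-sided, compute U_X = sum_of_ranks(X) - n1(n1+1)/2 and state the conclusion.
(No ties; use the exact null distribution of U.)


Step 1: Combine and sort all 8 observations; assign midranks.
sorted (value, group): (6,X), (8,X), (14,X), (15,Y), (16,Y), (19,Y), (29,X), (30,Y)
ranks: 6->1, 8->2, 14->3, 15->4, 16->5, 19->6, 29->7, 30->8
Step 2: Rank sum for X: R1 = 1 + 2 + 3 + 7 = 13.
Step 3: U_X = R1 - n1(n1+1)/2 = 13 - 4*5/2 = 13 - 10 = 3.
       U_Y = n1*n2 - U_X = 16 - 3 = 13.
Step 4: No ties, so the exact null distribution of U (based on enumerating the C(8,4) = 70 equally likely rank assignments) gives the two-sided p-value.
Step 5: p-value = 0.200000; compare to alpha = 0.1. fail to reject H0.

U_X = 3, p = 0.200000, fail to reject H0 at alpha = 0.1.


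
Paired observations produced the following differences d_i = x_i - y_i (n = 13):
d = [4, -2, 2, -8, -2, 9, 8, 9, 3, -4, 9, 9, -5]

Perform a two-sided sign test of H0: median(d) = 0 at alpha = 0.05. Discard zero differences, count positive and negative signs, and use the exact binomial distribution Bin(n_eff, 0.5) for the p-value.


Step 1: Discard zero differences. Original n = 13; n_eff = number of nonzero differences = 13.
Nonzero differences (with sign): +4, -2, +2, -8, -2, +9, +8, +9, +3, -4, +9, +9, -5
Step 2: Count signs: positive = 8, negative = 5.
Step 3: Under H0: P(positive) = 0.5, so the number of positives S ~ Bin(13, 0.5).
Step 4: Two-sided exact p-value = sum of Bin(13,0.5) probabilities at or below the observed probability = 0.581055.
Step 5: alpha = 0.05. fail to reject H0.

n_eff = 13, pos = 8, neg = 5, p = 0.581055, fail to reject H0.


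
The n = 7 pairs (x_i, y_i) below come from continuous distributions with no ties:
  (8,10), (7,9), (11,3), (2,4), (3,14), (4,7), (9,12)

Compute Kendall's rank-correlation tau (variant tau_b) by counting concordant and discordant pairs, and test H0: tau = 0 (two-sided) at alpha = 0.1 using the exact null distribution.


Step 1: Enumerate the 21 unordered pairs (i,j) with i<j and classify each by sign(x_j-x_i) * sign(y_j-y_i).
  (1,2):dx=-1,dy=-1->C; (1,3):dx=+3,dy=-7->D; (1,4):dx=-6,dy=-6->C; (1,5):dx=-5,dy=+4->D
  (1,6):dx=-4,dy=-3->C; (1,7):dx=+1,dy=+2->C; (2,3):dx=+4,dy=-6->D; (2,4):dx=-5,dy=-5->C
  (2,5):dx=-4,dy=+5->D; (2,6):dx=-3,dy=-2->C; (2,7):dx=+2,dy=+3->C; (3,4):dx=-9,dy=+1->D
  (3,5):dx=-8,dy=+11->D; (3,6):dx=-7,dy=+4->D; (3,7):dx=-2,dy=+9->D; (4,5):dx=+1,dy=+10->C
  (4,6):dx=+2,dy=+3->C; (4,7):dx=+7,dy=+8->C; (5,6):dx=+1,dy=-7->D; (5,7):dx=+6,dy=-2->D
  (6,7):dx=+5,dy=+5->C
Step 2: C = 11, D = 10, total pairs = 21.
Step 3: tau = (C - D)/(n(n-1)/2) = (11 - 10)/21 = 0.047619.
Step 4: Exact two-sided p-value (enumerate n! = 5040 permutations of y under H0): p = 1.000000.
Step 5: alpha = 0.1. fail to reject H0.

tau_b = 0.0476 (C=11, D=10), p = 1.000000, fail to reject H0.


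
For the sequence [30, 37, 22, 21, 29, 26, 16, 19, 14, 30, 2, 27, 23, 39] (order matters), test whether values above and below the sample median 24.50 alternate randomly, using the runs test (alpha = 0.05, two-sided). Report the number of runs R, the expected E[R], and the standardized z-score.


Step 1: Compute median = 24.50; label A = above, B = below.
Labels in order: AABBAABBBABABA  (n_A = 7, n_B = 7)
Step 2: Count runs R = 9.
Step 3: Under H0 (random ordering), E[R] = 2*n_A*n_B/(n_A+n_B) + 1 = 2*7*7/14 + 1 = 8.0000.
        Var[R] = 2*n_A*n_B*(2*n_A*n_B - n_A - n_B) / ((n_A+n_B)^2 * (n_A+n_B-1)) = 8232/2548 = 3.2308.
        SD[R] = 1.7974.
Step 4: Continuity-corrected z = (R - 0.5 - E[R]) / SD[R] = (9 - 0.5 - 8.0000) / 1.7974 = 0.2782.
Step 5: Two-sided p-value via normal approximation = 2*(1 - Phi(|z|)) = 0.780879.
Step 6: alpha = 0.05. fail to reject H0.

R = 9, z = 0.2782, p = 0.780879, fail to reject H0.


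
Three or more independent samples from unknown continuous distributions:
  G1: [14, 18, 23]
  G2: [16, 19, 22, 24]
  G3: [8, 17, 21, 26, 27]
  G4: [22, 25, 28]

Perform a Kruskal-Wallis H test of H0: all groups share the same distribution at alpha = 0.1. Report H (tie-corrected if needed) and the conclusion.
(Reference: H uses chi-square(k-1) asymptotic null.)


Step 1: Combine all N = 15 observations and assign midranks.
sorted (value, group, rank): (8,G3,1), (14,G1,2), (16,G2,3), (17,G3,4), (18,G1,5), (19,G2,6), (21,G3,7), (22,G2,8.5), (22,G4,8.5), (23,G1,10), (24,G2,11), (25,G4,12), (26,G3,13), (27,G3,14), (28,G4,15)
Step 2: Sum ranks within each group.
R_1 = 17 (n_1 = 3)
R_2 = 28.5 (n_2 = 4)
R_3 = 39 (n_3 = 5)
R_4 = 35.5 (n_4 = 3)
Step 3: H = 12/(N(N+1)) * sum(R_i^2/n_i) - 3(N+1)
     = 12/(15*16) * (17^2/3 + 28.5^2/4 + 39^2/5 + 35.5^2/3) - 3*16
     = 0.050000 * 1023.68 - 48
     = 3.183958.
Step 4: Ties present; correction factor C = 1 - 6/(15^3 - 15) = 0.998214. Corrected H = 3.183958 / 0.998214 = 3.189654.
Step 5: Under H0, H ~ chi^2(3); p-value = 0.363298.
Step 6: alpha = 0.1. fail to reject H0.

H = 3.1897, df = 3, p = 0.363298, fail to reject H0.


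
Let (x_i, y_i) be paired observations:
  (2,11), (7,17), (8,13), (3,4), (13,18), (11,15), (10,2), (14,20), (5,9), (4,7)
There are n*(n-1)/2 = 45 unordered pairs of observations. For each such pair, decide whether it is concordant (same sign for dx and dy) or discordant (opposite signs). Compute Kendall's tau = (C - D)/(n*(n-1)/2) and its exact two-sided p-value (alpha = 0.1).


Step 1: Enumerate the 45 unordered pairs (i,j) with i<j and classify each by sign(x_j-x_i) * sign(y_j-y_i).
  (1,2):dx=+5,dy=+6->C; (1,3):dx=+6,dy=+2->C; (1,4):dx=+1,dy=-7->D; (1,5):dx=+11,dy=+7->C
  (1,6):dx=+9,dy=+4->C; (1,7):dx=+8,dy=-9->D; (1,8):dx=+12,dy=+9->C; (1,9):dx=+3,dy=-2->D
  (1,10):dx=+2,dy=-4->D; (2,3):dx=+1,dy=-4->D; (2,4):dx=-4,dy=-13->C; (2,5):dx=+6,dy=+1->C
  (2,6):dx=+4,dy=-2->D; (2,7):dx=+3,dy=-15->D; (2,8):dx=+7,dy=+3->C; (2,9):dx=-2,dy=-8->C
  (2,10):dx=-3,dy=-10->C; (3,4):dx=-5,dy=-9->C; (3,5):dx=+5,dy=+5->C; (3,6):dx=+3,dy=+2->C
  (3,7):dx=+2,dy=-11->D; (3,8):dx=+6,dy=+7->C; (3,9):dx=-3,dy=-4->C; (3,10):dx=-4,dy=-6->C
  (4,5):dx=+10,dy=+14->C; (4,6):dx=+8,dy=+11->C; (4,7):dx=+7,dy=-2->D; (4,8):dx=+11,dy=+16->C
  (4,9):dx=+2,dy=+5->C; (4,10):dx=+1,dy=+3->C; (5,6):dx=-2,dy=-3->C; (5,7):dx=-3,dy=-16->C
  (5,8):dx=+1,dy=+2->C; (5,9):dx=-8,dy=-9->C; (5,10):dx=-9,dy=-11->C; (6,7):dx=-1,dy=-13->C
  (6,8):dx=+3,dy=+5->C; (6,9):dx=-6,dy=-6->C; (6,10):dx=-7,dy=-8->C; (7,8):dx=+4,dy=+18->C
  (7,9):dx=-5,dy=+7->D; (7,10):dx=-6,dy=+5->D; (8,9):dx=-9,dy=-11->C; (8,10):dx=-10,dy=-13->C
  (9,10):dx=-1,dy=-2->C
Step 2: C = 34, D = 11, total pairs = 45.
Step 3: tau = (C - D)/(n(n-1)/2) = (34 - 11)/45 = 0.511111.
Step 4: Exact two-sided p-value (enumerate n! = 3628800 permutations of y under H0): p = 0.046623.
Step 5: alpha = 0.1. reject H0.

tau_b = 0.5111 (C=34, D=11), p = 0.046623, reject H0.


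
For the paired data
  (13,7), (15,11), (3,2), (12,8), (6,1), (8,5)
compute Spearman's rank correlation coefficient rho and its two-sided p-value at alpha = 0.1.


Step 1: Rank x and y separately (midranks; no ties here).
rank(x): 13->5, 15->6, 3->1, 12->4, 6->2, 8->3
rank(y): 7->4, 11->6, 2->2, 8->5, 1->1, 5->3
Step 2: d_i = R_x(i) - R_y(i); compute d_i^2.
  (5-4)^2=1, (6-6)^2=0, (1-2)^2=1, (4-5)^2=1, (2-1)^2=1, (3-3)^2=0
sum(d^2) = 4.
Step 3: rho = 1 - 6*4 / (6*(6^2 - 1)) = 1 - 24/210 = 0.885714.
Step 4: Under H0, t = rho * sqrt((n-2)/(1-rho^2)) = 3.8158 ~ t(4).
Step 5: Two-sided p-value from the t-distribution with 4 df = 0.018845.
Step 6: alpha = 0.1. reject H0.

rho = 0.8857, p = 0.018845, reject H0 at alpha = 0.1.


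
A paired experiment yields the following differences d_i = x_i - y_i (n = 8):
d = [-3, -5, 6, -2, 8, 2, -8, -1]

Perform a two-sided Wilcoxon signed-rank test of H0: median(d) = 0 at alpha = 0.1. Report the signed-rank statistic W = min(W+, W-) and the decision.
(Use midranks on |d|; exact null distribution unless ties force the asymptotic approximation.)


Step 1: Drop any zero differences (none here) and take |d_i|.
|d| = [3, 5, 6, 2, 8, 2, 8, 1]
Step 2: Midrank |d_i| (ties get averaged ranks).
ranks: |3|->4, |5|->5, |6|->6, |2|->2.5, |8|->7.5, |2|->2.5, |8|->7.5, |1|->1
Step 3: Attach original signs; sum ranks with positive sign and with negative sign.
W+ = 6 + 7.5 + 2.5 = 16
W- = 4 + 5 + 2.5 + 7.5 + 1 = 20
(Check: W+ + W- = 36 should equal n(n+1)/2 = 36.)
Step 4: Test statistic W = min(W+, W-) = 16.
Step 5: Ties in |d|, so use the tie-corrected normal approximation.
        E[W] = n(n+1)/4 = 8*9/4 = 18.
        Tie groups: |d|=2 (t=2), |d|=8 (t=2); sum(t^3 - t) = 12.
        Var[W] = n(n+1)(2n+1)/24 - sum(t^3-t)/48 = 1224/24 - 12/48 = 50.75.
        z = (W - E[W]) / sqrt(Var[W]) = (16 - 18) / 7.1239 = -0.2807.
        Two-sided p = 2*Phi(z) = 0.778906.
Step 6: alpha = 0.1. fail to reject H0.

W+ = 16, W- = 20, W = min = 16, p = 0.778906, fail to reject H0.


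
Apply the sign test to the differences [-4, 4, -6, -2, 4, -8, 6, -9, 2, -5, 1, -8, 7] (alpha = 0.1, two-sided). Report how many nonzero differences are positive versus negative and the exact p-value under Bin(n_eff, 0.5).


Step 1: Discard zero differences. Original n = 13; n_eff = number of nonzero differences = 13.
Nonzero differences (with sign): -4, +4, -6, -2, +4, -8, +6, -9, +2, -5, +1, -8, +7
Step 2: Count signs: positive = 6, negative = 7.
Step 3: Under H0: P(positive) = 0.5, so the number of positives S ~ Bin(13, 0.5).
Step 4: Two-sided exact p-value = sum of Bin(13,0.5) probabilities at or below the observed probability = 1.000000.
Step 5: alpha = 0.1. fail to reject H0.

n_eff = 13, pos = 6, neg = 7, p = 1.000000, fail to reject H0.


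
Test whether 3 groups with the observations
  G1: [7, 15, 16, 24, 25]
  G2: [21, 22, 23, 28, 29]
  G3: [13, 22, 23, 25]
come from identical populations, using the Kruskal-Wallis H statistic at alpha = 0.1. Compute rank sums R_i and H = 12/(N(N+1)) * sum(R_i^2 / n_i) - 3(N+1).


Step 1: Combine all N = 14 observations and assign midranks.
sorted (value, group, rank): (7,G1,1), (13,G3,2), (15,G1,3), (16,G1,4), (21,G2,5), (22,G2,6.5), (22,G3,6.5), (23,G2,8.5), (23,G3,8.5), (24,G1,10), (25,G1,11.5), (25,G3,11.5), (28,G2,13), (29,G2,14)
Step 2: Sum ranks within each group.
R_1 = 29.5 (n_1 = 5)
R_2 = 47 (n_2 = 5)
R_3 = 28.5 (n_3 = 4)
Step 3: H = 12/(N(N+1)) * sum(R_i^2/n_i) - 3(N+1)
     = 12/(14*15) * (29.5^2/5 + 47^2/5 + 28.5^2/4) - 3*15
     = 0.057143 * 818.913 - 45
     = 1.795000.
Step 4: Ties present; correction factor C = 1 - 18/(14^3 - 14) = 0.993407. Corrected H = 1.795000 / 0.993407 = 1.806914.
Step 5: Under H0, H ~ chi^2(2); p-value = 0.405167.
Step 6: alpha = 0.1. fail to reject H0.

H = 1.8069, df = 2, p = 0.405167, fail to reject H0.


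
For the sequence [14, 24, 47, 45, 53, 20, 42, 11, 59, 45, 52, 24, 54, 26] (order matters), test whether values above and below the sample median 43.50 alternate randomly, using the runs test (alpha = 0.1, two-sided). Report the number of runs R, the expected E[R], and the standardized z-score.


Step 1: Compute median = 43.50; label A = above, B = below.
Labels in order: BBAAABBBAAABAB  (n_A = 7, n_B = 7)
Step 2: Count runs R = 7.
Step 3: Under H0 (random ordering), E[R] = 2*n_A*n_B/(n_A+n_B) + 1 = 2*7*7/14 + 1 = 8.0000.
        Var[R] = 2*n_A*n_B*(2*n_A*n_B - n_A - n_B) / ((n_A+n_B)^2 * (n_A+n_B-1)) = 8232/2548 = 3.2308.
        SD[R] = 1.7974.
Step 4: Continuity-corrected z = (R + 0.5 - E[R]) / SD[R] = (7 + 0.5 - 8.0000) / 1.7974 = -0.2782.
Step 5: Two-sided p-value via normal approximation = 2*(1 - Phi(|z|)) = 0.780879.
Step 6: alpha = 0.1. fail to reject H0.

R = 7, z = -0.2782, p = 0.780879, fail to reject H0.


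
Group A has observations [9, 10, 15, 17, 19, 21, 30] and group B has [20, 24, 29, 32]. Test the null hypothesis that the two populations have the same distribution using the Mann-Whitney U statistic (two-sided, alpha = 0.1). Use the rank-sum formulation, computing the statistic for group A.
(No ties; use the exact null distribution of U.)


Step 1: Combine and sort all 11 observations; assign midranks.
sorted (value, group): (9,X), (10,X), (15,X), (17,X), (19,X), (20,Y), (21,X), (24,Y), (29,Y), (30,X), (32,Y)
ranks: 9->1, 10->2, 15->3, 17->4, 19->5, 20->6, 21->7, 24->8, 29->9, 30->10, 32->11
Step 2: Rank sum for X: R1 = 1 + 2 + 3 + 4 + 5 + 7 + 10 = 32.
Step 3: U_X = R1 - n1(n1+1)/2 = 32 - 7*8/2 = 32 - 28 = 4.
       U_Y = n1*n2 - U_X = 28 - 4 = 24.
Step 4: No ties, so the exact null distribution of U (based on enumerating the C(11,7) = 330 equally likely rank assignments) gives the two-sided p-value.
Step 5: p-value = 0.072727; compare to alpha = 0.1. reject H0.

U_X = 4, p = 0.072727, reject H0 at alpha = 0.1.


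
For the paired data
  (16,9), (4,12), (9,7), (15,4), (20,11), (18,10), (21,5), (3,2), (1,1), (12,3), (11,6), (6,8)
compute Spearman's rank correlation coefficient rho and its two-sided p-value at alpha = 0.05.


Step 1: Rank x and y separately (midranks; no ties here).
rank(x): 16->9, 4->3, 9->5, 15->8, 20->11, 18->10, 21->12, 3->2, 1->1, 12->7, 11->6, 6->4
rank(y): 9->9, 12->12, 7->7, 4->4, 11->11, 10->10, 5->5, 2->2, 1->1, 3->3, 6->6, 8->8
Step 2: d_i = R_x(i) - R_y(i); compute d_i^2.
  (9-9)^2=0, (3-12)^2=81, (5-7)^2=4, (8-4)^2=16, (11-11)^2=0, (10-10)^2=0, (12-5)^2=49, (2-2)^2=0, (1-1)^2=0, (7-3)^2=16, (6-6)^2=0, (4-8)^2=16
sum(d^2) = 182.
Step 3: rho = 1 - 6*182 / (12*(12^2 - 1)) = 1 - 1092/1716 = 0.363636.
Step 4: Under H0, t = rho * sqrt((n-2)/(1-rho^2)) = 1.2344 ~ t(10).
Step 5: Two-sided p-value from the t-distribution with 10 df = 0.245265.
Step 6: alpha = 0.05. fail to reject H0.

rho = 0.3636, p = 0.245265, fail to reject H0 at alpha = 0.05.


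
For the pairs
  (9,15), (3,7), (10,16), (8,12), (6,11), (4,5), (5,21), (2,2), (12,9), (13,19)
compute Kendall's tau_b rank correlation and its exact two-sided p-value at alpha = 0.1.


Step 1: Enumerate the 45 unordered pairs (i,j) with i<j and classify each by sign(x_j-x_i) * sign(y_j-y_i).
  (1,2):dx=-6,dy=-8->C; (1,3):dx=+1,dy=+1->C; (1,4):dx=-1,dy=-3->C; (1,5):dx=-3,dy=-4->C
  (1,6):dx=-5,dy=-10->C; (1,7):dx=-4,dy=+6->D; (1,8):dx=-7,dy=-13->C; (1,9):dx=+3,dy=-6->D
  (1,10):dx=+4,dy=+4->C; (2,3):dx=+7,dy=+9->C; (2,4):dx=+5,dy=+5->C; (2,5):dx=+3,dy=+4->C
  (2,6):dx=+1,dy=-2->D; (2,7):dx=+2,dy=+14->C; (2,8):dx=-1,dy=-5->C; (2,9):dx=+9,dy=+2->C
  (2,10):dx=+10,dy=+12->C; (3,4):dx=-2,dy=-4->C; (3,5):dx=-4,dy=-5->C; (3,6):dx=-6,dy=-11->C
  (3,7):dx=-5,dy=+5->D; (3,8):dx=-8,dy=-14->C; (3,9):dx=+2,dy=-7->D; (3,10):dx=+3,dy=+3->C
  (4,5):dx=-2,dy=-1->C; (4,6):dx=-4,dy=-7->C; (4,7):dx=-3,dy=+9->D; (4,8):dx=-6,dy=-10->C
  (4,9):dx=+4,dy=-3->D; (4,10):dx=+5,dy=+7->C; (5,6):dx=-2,dy=-6->C; (5,7):dx=-1,dy=+10->D
  (5,8):dx=-4,dy=-9->C; (5,9):dx=+6,dy=-2->D; (5,10):dx=+7,dy=+8->C; (6,7):dx=+1,dy=+16->C
  (6,8):dx=-2,dy=-3->C; (6,9):dx=+8,dy=+4->C; (6,10):dx=+9,dy=+14->C; (7,8):dx=-3,dy=-19->C
  (7,9):dx=+7,dy=-12->D; (7,10):dx=+8,dy=-2->D; (8,9):dx=+10,dy=+7->C; (8,10):dx=+11,dy=+17->C
  (9,10):dx=+1,dy=+10->C
Step 2: C = 34, D = 11, total pairs = 45.
Step 3: tau = (C - D)/(n(n-1)/2) = (34 - 11)/45 = 0.511111.
Step 4: Exact two-sided p-value (enumerate n! = 3628800 permutations of y under H0): p = 0.046623.
Step 5: alpha = 0.1. reject H0.

tau_b = 0.5111 (C=34, D=11), p = 0.046623, reject H0.


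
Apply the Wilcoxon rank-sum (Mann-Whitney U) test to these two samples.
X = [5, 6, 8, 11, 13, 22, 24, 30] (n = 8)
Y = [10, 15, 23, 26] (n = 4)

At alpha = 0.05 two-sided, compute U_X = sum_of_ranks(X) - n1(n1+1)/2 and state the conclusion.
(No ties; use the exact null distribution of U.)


Step 1: Combine and sort all 12 observations; assign midranks.
sorted (value, group): (5,X), (6,X), (8,X), (10,Y), (11,X), (13,X), (15,Y), (22,X), (23,Y), (24,X), (26,Y), (30,X)
ranks: 5->1, 6->2, 8->3, 10->4, 11->5, 13->6, 15->7, 22->8, 23->9, 24->10, 26->11, 30->12
Step 2: Rank sum for X: R1 = 1 + 2 + 3 + 5 + 6 + 8 + 10 + 12 = 47.
Step 3: U_X = R1 - n1(n1+1)/2 = 47 - 8*9/2 = 47 - 36 = 11.
       U_Y = n1*n2 - U_X = 32 - 11 = 21.
Step 4: No ties, so the exact null distribution of U (based on enumerating the C(12,8) = 495 equally likely rank assignments) gives the two-sided p-value.
Step 5: p-value = 0.460606; compare to alpha = 0.05. fail to reject H0.

U_X = 11, p = 0.460606, fail to reject H0 at alpha = 0.05.


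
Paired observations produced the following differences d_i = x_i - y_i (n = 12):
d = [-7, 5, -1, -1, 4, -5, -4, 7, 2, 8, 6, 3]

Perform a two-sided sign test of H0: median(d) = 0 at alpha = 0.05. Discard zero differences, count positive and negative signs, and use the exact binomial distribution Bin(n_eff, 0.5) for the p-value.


Step 1: Discard zero differences. Original n = 12; n_eff = number of nonzero differences = 12.
Nonzero differences (with sign): -7, +5, -1, -1, +4, -5, -4, +7, +2, +8, +6, +3
Step 2: Count signs: positive = 7, negative = 5.
Step 3: Under H0: P(positive) = 0.5, so the number of positives S ~ Bin(12, 0.5).
Step 4: Two-sided exact p-value = sum of Bin(12,0.5) probabilities at or below the observed probability = 0.774414.
Step 5: alpha = 0.05. fail to reject H0.

n_eff = 12, pos = 7, neg = 5, p = 0.774414, fail to reject H0.


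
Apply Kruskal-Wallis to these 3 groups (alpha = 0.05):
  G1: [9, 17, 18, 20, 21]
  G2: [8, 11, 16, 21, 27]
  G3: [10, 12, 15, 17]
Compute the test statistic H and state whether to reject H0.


Step 1: Combine all N = 14 observations and assign midranks.
sorted (value, group, rank): (8,G2,1), (9,G1,2), (10,G3,3), (11,G2,4), (12,G3,5), (15,G3,6), (16,G2,7), (17,G1,8.5), (17,G3,8.5), (18,G1,10), (20,G1,11), (21,G1,12.5), (21,G2,12.5), (27,G2,14)
Step 2: Sum ranks within each group.
R_1 = 44 (n_1 = 5)
R_2 = 38.5 (n_2 = 5)
R_3 = 22.5 (n_3 = 4)
Step 3: H = 12/(N(N+1)) * sum(R_i^2/n_i) - 3(N+1)
     = 12/(14*15) * (44^2/5 + 38.5^2/5 + 22.5^2/4) - 3*15
     = 0.057143 * 810.212 - 45
     = 1.297857.
Step 4: Ties present; correction factor C = 1 - 12/(14^3 - 14) = 0.995604. Corrected H = 1.297857 / 0.995604 = 1.303587.
Step 5: Under H0, H ~ chi^2(2); p-value = 0.521110.
Step 6: alpha = 0.05. fail to reject H0.

H = 1.3036, df = 2, p = 0.521110, fail to reject H0.


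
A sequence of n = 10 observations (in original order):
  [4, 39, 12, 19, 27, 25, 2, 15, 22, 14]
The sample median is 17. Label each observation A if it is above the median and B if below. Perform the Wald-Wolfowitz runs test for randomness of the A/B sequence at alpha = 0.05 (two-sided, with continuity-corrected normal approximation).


Step 1: Compute median = 17; label A = above, B = below.
Labels in order: BABAAABBAB  (n_A = 5, n_B = 5)
Step 2: Count runs R = 7.
Step 3: Under H0 (random ordering), E[R] = 2*n_A*n_B/(n_A+n_B) + 1 = 2*5*5/10 + 1 = 6.0000.
        Var[R] = 2*n_A*n_B*(2*n_A*n_B - n_A - n_B) / ((n_A+n_B)^2 * (n_A+n_B-1)) = 2000/900 = 2.2222.
        SD[R] = 1.4907.
Step 4: Continuity-corrected z = (R - 0.5 - E[R]) / SD[R] = (7 - 0.5 - 6.0000) / 1.4907 = 0.3354.
Step 5: Two-sided p-value via normal approximation = 2*(1 - Phi(|z|)) = 0.737316.
Step 6: alpha = 0.05. fail to reject H0.

R = 7, z = 0.3354, p = 0.737316, fail to reject H0.


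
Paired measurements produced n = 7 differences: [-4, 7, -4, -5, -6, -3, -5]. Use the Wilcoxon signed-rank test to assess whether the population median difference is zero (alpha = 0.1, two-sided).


Step 1: Drop any zero differences (none here) and take |d_i|.
|d| = [4, 7, 4, 5, 6, 3, 5]
Step 2: Midrank |d_i| (ties get averaged ranks).
ranks: |4|->2.5, |7|->7, |4|->2.5, |5|->4.5, |6|->6, |3|->1, |5|->4.5
Step 3: Attach original signs; sum ranks with positive sign and with negative sign.
W+ = 7 = 7
W- = 2.5 + 2.5 + 4.5 + 6 + 1 + 4.5 = 21
(Check: W+ + W- = 28 should equal n(n+1)/2 = 28.)
Step 4: Test statistic W = min(W+, W-) = 7.
Step 5: Ties in |d|, so use the tie-corrected normal approximation.
        E[W] = n(n+1)/4 = 7*8/4 = 14.
        Tie groups: |d|=4 (t=2), |d|=5 (t=2); sum(t^3 - t) = 12.
        Var[W] = n(n+1)(2n+1)/24 - sum(t^3-t)/48 = 840/24 - 12/48 = 34.75.
        z = (W - E[W]) / sqrt(Var[W]) = (7 - 14) / 5.8949 = -1.1875.
        Two-sided p = 2*Phi(z) = 0.235044.
Step 6: alpha = 0.1. fail to reject H0.

W+ = 7, W- = 21, W = min = 7, p = 0.235044, fail to reject H0.


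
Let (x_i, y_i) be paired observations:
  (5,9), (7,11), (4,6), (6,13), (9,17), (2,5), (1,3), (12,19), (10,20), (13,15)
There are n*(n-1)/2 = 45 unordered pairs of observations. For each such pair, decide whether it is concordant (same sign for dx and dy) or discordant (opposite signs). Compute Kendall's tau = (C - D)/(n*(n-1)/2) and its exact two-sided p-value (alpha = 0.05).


Step 1: Enumerate the 45 unordered pairs (i,j) with i<j and classify each by sign(x_j-x_i) * sign(y_j-y_i).
  (1,2):dx=+2,dy=+2->C; (1,3):dx=-1,dy=-3->C; (1,4):dx=+1,dy=+4->C; (1,5):dx=+4,dy=+8->C
  (1,6):dx=-3,dy=-4->C; (1,7):dx=-4,dy=-6->C; (1,8):dx=+7,dy=+10->C; (1,9):dx=+5,dy=+11->C
  (1,10):dx=+8,dy=+6->C; (2,3):dx=-3,dy=-5->C; (2,4):dx=-1,dy=+2->D; (2,5):dx=+2,dy=+6->C
  (2,6):dx=-5,dy=-6->C; (2,7):dx=-6,dy=-8->C; (2,8):dx=+5,dy=+8->C; (2,9):dx=+3,dy=+9->C
  (2,10):dx=+6,dy=+4->C; (3,4):dx=+2,dy=+7->C; (3,5):dx=+5,dy=+11->C; (3,6):dx=-2,dy=-1->C
  (3,7):dx=-3,dy=-3->C; (3,8):dx=+8,dy=+13->C; (3,9):dx=+6,dy=+14->C; (3,10):dx=+9,dy=+9->C
  (4,5):dx=+3,dy=+4->C; (4,6):dx=-4,dy=-8->C; (4,7):dx=-5,dy=-10->C; (4,8):dx=+6,dy=+6->C
  (4,9):dx=+4,dy=+7->C; (4,10):dx=+7,dy=+2->C; (5,6):dx=-7,dy=-12->C; (5,7):dx=-8,dy=-14->C
  (5,8):dx=+3,dy=+2->C; (5,9):dx=+1,dy=+3->C; (5,10):dx=+4,dy=-2->D; (6,7):dx=-1,dy=-2->C
  (6,8):dx=+10,dy=+14->C; (6,9):dx=+8,dy=+15->C; (6,10):dx=+11,dy=+10->C; (7,8):dx=+11,dy=+16->C
  (7,9):dx=+9,dy=+17->C; (7,10):dx=+12,dy=+12->C; (8,9):dx=-2,dy=+1->D; (8,10):dx=+1,dy=-4->D
  (9,10):dx=+3,dy=-5->D
Step 2: C = 40, D = 5, total pairs = 45.
Step 3: tau = (C - D)/(n(n-1)/2) = (40 - 5)/45 = 0.777778.
Step 4: Exact two-sided p-value (enumerate n! = 3628800 permutations of y under H0): p = 0.000946.
Step 5: alpha = 0.05. reject H0.

tau_b = 0.7778 (C=40, D=5), p = 0.000946, reject H0.


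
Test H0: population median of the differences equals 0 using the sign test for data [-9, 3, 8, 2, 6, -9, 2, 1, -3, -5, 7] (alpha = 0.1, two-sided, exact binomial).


Step 1: Discard zero differences. Original n = 11; n_eff = number of nonzero differences = 11.
Nonzero differences (with sign): -9, +3, +8, +2, +6, -9, +2, +1, -3, -5, +7
Step 2: Count signs: positive = 7, negative = 4.
Step 3: Under H0: P(positive) = 0.5, so the number of positives S ~ Bin(11, 0.5).
Step 4: Two-sided exact p-value = sum of Bin(11,0.5) probabilities at or below the observed probability = 0.548828.
Step 5: alpha = 0.1. fail to reject H0.

n_eff = 11, pos = 7, neg = 4, p = 0.548828, fail to reject H0.


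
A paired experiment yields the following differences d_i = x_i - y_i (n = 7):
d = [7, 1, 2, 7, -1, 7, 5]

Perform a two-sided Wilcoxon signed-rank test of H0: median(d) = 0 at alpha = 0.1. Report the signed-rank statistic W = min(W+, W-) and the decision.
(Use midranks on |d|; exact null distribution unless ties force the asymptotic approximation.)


Step 1: Drop any zero differences (none here) and take |d_i|.
|d| = [7, 1, 2, 7, 1, 7, 5]
Step 2: Midrank |d_i| (ties get averaged ranks).
ranks: |7|->6, |1|->1.5, |2|->3, |7|->6, |1|->1.5, |7|->6, |5|->4
Step 3: Attach original signs; sum ranks with positive sign and with negative sign.
W+ = 6 + 1.5 + 3 + 6 + 6 + 4 = 26.5
W- = 1.5 = 1.5
(Check: W+ + W- = 28 should equal n(n+1)/2 = 28.)
Step 4: Test statistic W = min(W+, W-) = 1.5.
Step 5: Ties in |d|, so use the tie-corrected normal approximation.
        E[W] = n(n+1)/4 = 7*8/4 = 14.
        Tie groups: |d|=1 (t=2), |d|=7 (t=3); sum(t^3 - t) = 30.
        Var[W] = n(n+1)(2n+1)/24 - sum(t^3-t)/48 = 840/24 - 30/48 = 34.375.
        z = (W - E[W]) / sqrt(Var[W]) = (1.5 - 14) / 5.8630 = -2.1320.
        Two-sided p = 2*Phi(z) = 0.033006.
Step 6: alpha = 0.1. reject H0.

W+ = 26.5, W- = 1.5, W = min = 1.5, p = 0.033006, reject H0.


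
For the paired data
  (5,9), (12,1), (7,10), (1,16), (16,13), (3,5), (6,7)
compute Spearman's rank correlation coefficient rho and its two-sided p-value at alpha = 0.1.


Step 1: Rank x and y separately (midranks; no ties here).
rank(x): 5->3, 12->6, 7->5, 1->1, 16->7, 3->2, 6->4
rank(y): 9->4, 1->1, 10->5, 16->7, 13->6, 5->2, 7->3
Step 2: d_i = R_x(i) - R_y(i); compute d_i^2.
  (3-4)^2=1, (6-1)^2=25, (5-5)^2=0, (1-7)^2=36, (7-6)^2=1, (2-2)^2=0, (4-3)^2=1
sum(d^2) = 64.
Step 3: rho = 1 - 6*64 / (7*(7^2 - 1)) = 1 - 384/336 = -0.142857.
Step 4: Under H0, t = rho * sqrt((n-2)/(1-rho^2)) = -0.3227 ~ t(5).
Step 5: Two-sided p-value from the t-distribution with 5 df = 0.759945.
Step 6: alpha = 0.1. fail to reject H0.

rho = -0.1429, p = 0.759945, fail to reject H0 at alpha = 0.1.


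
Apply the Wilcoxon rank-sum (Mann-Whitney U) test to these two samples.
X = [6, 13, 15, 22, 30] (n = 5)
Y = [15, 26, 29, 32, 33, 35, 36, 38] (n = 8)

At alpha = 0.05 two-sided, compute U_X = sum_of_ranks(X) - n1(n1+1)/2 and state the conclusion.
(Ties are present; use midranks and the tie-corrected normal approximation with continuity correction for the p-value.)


Step 1: Combine and sort all 13 observations; assign midranks.
sorted (value, group): (6,X), (13,X), (15,X), (15,Y), (22,X), (26,Y), (29,Y), (30,X), (32,Y), (33,Y), (35,Y), (36,Y), (38,Y)
ranks: 6->1, 13->2, 15->3.5, 15->3.5, 22->5, 26->6, 29->7, 30->8, 32->9, 33->10, 35->11, 36->12, 38->13
Step 2: Rank sum for X: R1 = 1 + 2 + 3.5 + 5 + 8 = 19.5.
Step 3: U_X = R1 - n1(n1+1)/2 = 19.5 - 5*6/2 = 19.5 - 15 = 4.5.
       U_Y = n1*n2 - U_X = 40 - 4.5 = 35.5.
Step 4: Ties are present, so use the tie-corrected normal approximation (with continuity correction) for the p-value.
Step 5: p-value = 0.027892; compare to alpha = 0.05. reject H0.

U_X = 4.5, p = 0.027892, reject H0 at alpha = 0.05.


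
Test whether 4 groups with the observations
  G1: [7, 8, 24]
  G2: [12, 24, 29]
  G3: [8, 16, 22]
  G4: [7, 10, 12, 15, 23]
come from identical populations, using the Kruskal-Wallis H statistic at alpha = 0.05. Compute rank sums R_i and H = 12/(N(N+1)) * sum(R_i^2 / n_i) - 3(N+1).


Step 1: Combine all N = 14 observations and assign midranks.
sorted (value, group, rank): (7,G1,1.5), (7,G4,1.5), (8,G1,3.5), (8,G3,3.5), (10,G4,5), (12,G2,6.5), (12,G4,6.5), (15,G4,8), (16,G3,9), (22,G3,10), (23,G4,11), (24,G1,12.5), (24,G2,12.5), (29,G2,14)
Step 2: Sum ranks within each group.
R_1 = 17.5 (n_1 = 3)
R_2 = 33 (n_2 = 3)
R_3 = 22.5 (n_3 = 3)
R_4 = 32 (n_4 = 5)
Step 3: H = 12/(N(N+1)) * sum(R_i^2/n_i) - 3(N+1)
     = 12/(14*15) * (17.5^2/3 + 33^2/3 + 22.5^2/3 + 32^2/5) - 3*15
     = 0.057143 * 838.633 - 45
     = 2.921905.
Step 4: Ties present; correction factor C = 1 - 24/(14^3 - 14) = 0.991209. Corrected H = 2.921905 / 0.991209 = 2.947820.
Step 5: Under H0, H ~ chi^2(3); p-value = 0.399741.
Step 6: alpha = 0.05. fail to reject H0.

H = 2.9478, df = 3, p = 0.399741, fail to reject H0.


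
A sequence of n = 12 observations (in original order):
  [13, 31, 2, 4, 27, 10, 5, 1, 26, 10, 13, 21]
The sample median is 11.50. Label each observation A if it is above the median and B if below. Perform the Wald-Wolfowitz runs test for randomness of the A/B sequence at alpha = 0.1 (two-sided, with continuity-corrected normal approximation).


Step 1: Compute median = 11.50; label A = above, B = below.
Labels in order: AABBABBBABAA  (n_A = 6, n_B = 6)
Step 2: Count runs R = 7.
Step 3: Under H0 (random ordering), E[R] = 2*n_A*n_B/(n_A+n_B) + 1 = 2*6*6/12 + 1 = 7.0000.
        Var[R] = 2*n_A*n_B*(2*n_A*n_B - n_A - n_B) / ((n_A+n_B)^2 * (n_A+n_B-1)) = 4320/1584 = 2.7273.
        SD[R] = 1.6514.
Step 4: R = E[R], so z = 0 with no continuity correction.
Step 5: Two-sided p-value via normal approximation = 2*(1 - Phi(|z|)) = 1.000000.
Step 6: alpha = 0.1. fail to reject H0.

R = 7, z = 0.0000, p = 1.000000, fail to reject H0.


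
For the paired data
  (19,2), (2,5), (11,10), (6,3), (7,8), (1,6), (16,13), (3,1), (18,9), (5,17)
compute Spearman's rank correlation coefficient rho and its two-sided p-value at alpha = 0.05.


Step 1: Rank x and y separately (midranks; no ties here).
rank(x): 19->10, 2->2, 11->7, 6->5, 7->6, 1->1, 16->8, 3->3, 18->9, 5->4
rank(y): 2->2, 5->4, 10->8, 3->3, 8->6, 6->5, 13->9, 1->1, 9->7, 17->10
Step 2: d_i = R_x(i) - R_y(i); compute d_i^2.
  (10-2)^2=64, (2-4)^2=4, (7-8)^2=1, (5-3)^2=4, (6-6)^2=0, (1-5)^2=16, (8-9)^2=1, (3-1)^2=4, (9-7)^2=4, (4-10)^2=36
sum(d^2) = 134.
Step 3: rho = 1 - 6*134 / (10*(10^2 - 1)) = 1 - 804/990 = 0.187879.
Step 4: Under H0, t = rho * sqrt((n-2)/(1-rho^2)) = 0.5410 ~ t(8).
Step 5: Two-sided p-value from the t-distribution with 8 df = 0.603218.
Step 6: alpha = 0.05. fail to reject H0.

rho = 0.1879, p = 0.603218, fail to reject H0 at alpha = 0.05.


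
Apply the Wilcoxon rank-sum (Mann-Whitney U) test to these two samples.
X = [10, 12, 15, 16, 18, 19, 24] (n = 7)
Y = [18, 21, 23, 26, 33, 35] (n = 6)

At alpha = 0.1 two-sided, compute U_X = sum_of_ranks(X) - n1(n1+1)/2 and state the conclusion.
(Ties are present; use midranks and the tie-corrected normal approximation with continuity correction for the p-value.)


Step 1: Combine and sort all 13 observations; assign midranks.
sorted (value, group): (10,X), (12,X), (15,X), (16,X), (18,X), (18,Y), (19,X), (21,Y), (23,Y), (24,X), (26,Y), (33,Y), (35,Y)
ranks: 10->1, 12->2, 15->3, 16->4, 18->5.5, 18->5.5, 19->7, 21->8, 23->9, 24->10, 26->11, 33->12, 35->13
Step 2: Rank sum for X: R1 = 1 + 2 + 3 + 4 + 5.5 + 7 + 10 = 32.5.
Step 3: U_X = R1 - n1(n1+1)/2 = 32.5 - 7*8/2 = 32.5 - 28 = 4.5.
       U_Y = n1*n2 - U_X = 42 - 4.5 = 37.5.
Step 4: Ties are present, so use the tie-corrected normal approximation (with continuity correction) for the p-value.
Step 5: p-value = 0.022087; compare to alpha = 0.1. reject H0.

U_X = 4.5, p = 0.022087, reject H0 at alpha = 0.1.


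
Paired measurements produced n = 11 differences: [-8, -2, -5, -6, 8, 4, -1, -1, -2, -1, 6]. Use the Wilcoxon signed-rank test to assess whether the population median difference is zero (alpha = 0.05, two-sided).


Step 1: Drop any zero differences (none here) and take |d_i|.
|d| = [8, 2, 5, 6, 8, 4, 1, 1, 2, 1, 6]
Step 2: Midrank |d_i| (ties get averaged ranks).
ranks: |8|->10.5, |2|->4.5, |5|->7, |6|->8.5, |8|->10.5, |4|->6, |1|->2, |1|->2, |2|->4.5, |1|->2, |6|->8.5
Step 3: Attach original signs; sum ranks with positive sign and with negative sign.
W+ = 10.5 + 6 + 8.5 = 25
W- = 10.5 + 4.5 + 7 + 8.5 + 2 + 2 + 4.5 + 2 = 41
(Check: W+ + W- = 66 should equal n(n+1)/2 = 66.)
Step 4: Test statistic W = min(W+, W-) = 25.
Step 5: Ties in |d|, so use the tie-corrected normal approximation.
        E[W] = n(n+1)/4 = 11*12/4 = 33.
        Tie groups: |d|=1 (t=3), |d|=2 (t=2), |d|=6 (t=2), |d|=8 (t=2); sum(t^3 - t) = 42.
        Var[W] = n(n+1)(2n+1)/24 - sum(t^3-t)/48 = 3036/24 - 42/48 = 125.625.
        z = (W - E[W]) / sqrt(Var[W]) = (25 - 33) / 11.2083 = -0.7138.
        Two-sided p = 2*Phi(z) = 0.475376.
Step 6: alpha = 0.05. fail to reject H0.

W+ = 25, W- = 41, W = min = 25, p = 0.475376, fail to reject H0.
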